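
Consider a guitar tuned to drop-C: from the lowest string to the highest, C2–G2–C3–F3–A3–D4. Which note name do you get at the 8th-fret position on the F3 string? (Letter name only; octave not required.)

Each fret is one semitone, so F3 + 8 = C♯.
(Equivalently spelled D♭.)

C♯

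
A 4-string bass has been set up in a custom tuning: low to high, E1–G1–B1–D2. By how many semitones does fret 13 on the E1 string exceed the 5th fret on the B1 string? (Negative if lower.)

1 semitone

E1 at fret 13 → F2 (MIDI 41); B1 at fret 5 → E2 (MIDI 40).
41 − 40 = 1, so the two pitches are 1 semitone apart.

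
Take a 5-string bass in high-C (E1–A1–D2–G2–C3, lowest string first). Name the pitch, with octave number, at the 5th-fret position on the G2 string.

G2 is MIDI 43. Adding 5 gives 48, which is C3.

C3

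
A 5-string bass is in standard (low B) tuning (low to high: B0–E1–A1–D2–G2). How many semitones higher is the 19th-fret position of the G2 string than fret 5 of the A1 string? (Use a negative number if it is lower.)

G2 at fret 19 → D4 (MIDI 62); A1 at fret 5 → D2 (MIDI 38).
62 − 38 = 24, so the two pitches are 24 semitones apart.

24 semitones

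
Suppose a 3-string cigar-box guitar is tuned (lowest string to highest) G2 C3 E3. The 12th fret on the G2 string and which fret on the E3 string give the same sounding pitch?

3

G2 at fret 12 is G2 + 12 semitones = G3.
The open E3 string is 9 semitones above the open G2, so the same pitch on the E3 string lies at fret 12 − 9 = 3.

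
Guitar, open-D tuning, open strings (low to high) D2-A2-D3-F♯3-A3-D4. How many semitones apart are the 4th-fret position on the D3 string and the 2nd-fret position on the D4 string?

10 semitones

D3 at fret 4 → F♯3 (MIDI 54); D4 at fret 2 → E4 (MIDI 64).
54 − 64 = -10, so the two pitches are 10 semitones apart, with E4 the higher.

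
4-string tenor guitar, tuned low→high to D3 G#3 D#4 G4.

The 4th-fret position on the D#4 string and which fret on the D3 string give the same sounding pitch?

D#4 at fret 4 is D#4 + 4 semitones = G4.
The open D3 string is 13 semitones below the open D#4, so the same pitch on the D3 string lies at fret 4 + 13 = 17.

17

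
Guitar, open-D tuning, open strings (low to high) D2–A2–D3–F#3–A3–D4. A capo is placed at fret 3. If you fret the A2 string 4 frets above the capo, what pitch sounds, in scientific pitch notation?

E3

The capo raises the open A2 by 3 semitones to C3; fretting 4 more gives A2 + 3 + 4 = A2 + 7 semitones = E3.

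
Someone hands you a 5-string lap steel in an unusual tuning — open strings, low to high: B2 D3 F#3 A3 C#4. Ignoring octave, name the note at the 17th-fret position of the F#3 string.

B

F#3 is MIDI 54. Adding 17 gives 71; 71 mod 12 = 11, i.e. B.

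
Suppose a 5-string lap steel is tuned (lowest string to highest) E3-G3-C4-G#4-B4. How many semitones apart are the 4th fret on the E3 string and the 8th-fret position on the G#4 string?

20 semitones

E3 at fret 4 → G#3 (MIDI 56); G#4 at fret 8 → E5 (MIDI 76).
56 − 76 = -20, so the two pitches are 20 semitones apart, with E5 the higher.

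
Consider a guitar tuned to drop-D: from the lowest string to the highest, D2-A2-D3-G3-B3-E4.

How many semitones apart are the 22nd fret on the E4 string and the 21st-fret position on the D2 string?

E4 at fret 22 → D6 (MIDI 86); D2 at fret 21 → B3 (MIDI 59).
86 − 59 = 27, so the two pitches are 27 semitones apart, with D6 the higher.

27 semitones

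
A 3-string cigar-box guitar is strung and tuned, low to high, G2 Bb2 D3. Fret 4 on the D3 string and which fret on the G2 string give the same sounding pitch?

11

D3 at fret 4 is D3 + 4 semitones = Gb3.
The open G2 string is 7 semitones below the open D3, so the same pitch on the G2 string lies at fret 4 + 7 = 11.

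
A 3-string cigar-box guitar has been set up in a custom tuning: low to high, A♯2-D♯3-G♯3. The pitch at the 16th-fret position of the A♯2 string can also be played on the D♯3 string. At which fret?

11

A♯2 at fret 16 is A♯2 + 16 semitones = D4.
The open D♯3 string is 5 semitones above the open A♯2, so the same pitch on the D♯3 string lies at fret 16 − 5 = 11.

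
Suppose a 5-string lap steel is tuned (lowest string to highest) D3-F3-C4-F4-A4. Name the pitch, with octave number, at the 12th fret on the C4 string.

Each fret is one semitone, so C4 + 12 = C5.

C5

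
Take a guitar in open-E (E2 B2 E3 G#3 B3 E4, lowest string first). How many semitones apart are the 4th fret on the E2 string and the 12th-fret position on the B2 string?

E2 at fret 4 → G#2 (MIDI 44); B2 at fret 12 → B3 (MIDI 59).
44 − 59 = -15, so the two pitches are 15 semitones apart, with B3 the higher.

15 semitones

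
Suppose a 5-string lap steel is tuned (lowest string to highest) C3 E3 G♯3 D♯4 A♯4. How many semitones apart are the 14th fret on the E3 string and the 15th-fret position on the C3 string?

3 semitones

E3 at fret 14 → F♯4 (MIDI 66); C3 at fret 15 → D♯4 (MIDI 63).
66 − 63 = 3, so the two pitches are 3 semitones apart, with F♯4 the higher.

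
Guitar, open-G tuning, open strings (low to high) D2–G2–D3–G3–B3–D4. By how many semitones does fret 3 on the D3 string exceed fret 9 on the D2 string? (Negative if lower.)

D3 at fret 3 → F3 (MIDI 53); D2 at fret 9 → B2 (MIDI 47).
53 − 47 = 6, so the two pitches are 6 semitones apart.

6 semitones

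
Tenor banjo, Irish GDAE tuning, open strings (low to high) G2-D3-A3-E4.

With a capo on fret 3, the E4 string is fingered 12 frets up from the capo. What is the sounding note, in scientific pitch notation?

The capo raises the open E4 by 3 semitones to G4; fretting 12 more gives E4 + 3 + 12 = E4 + 15 semitones = G5.

G5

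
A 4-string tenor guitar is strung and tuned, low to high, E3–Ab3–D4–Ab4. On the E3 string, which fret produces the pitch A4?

17

A4 is 17 semitones above the open E3 (E–F–Gb–G–…–G–Ab–A), so it sits at fret 17.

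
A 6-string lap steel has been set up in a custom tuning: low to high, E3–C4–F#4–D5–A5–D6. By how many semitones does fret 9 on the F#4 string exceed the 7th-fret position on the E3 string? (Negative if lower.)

F#4 at fret 9 → D#5 (MIDI 75); E3 at fret 7 → B3 (MIDI 59).
75 − 59 = 16, so the two pitches are 16 semitones apart.

16 semitones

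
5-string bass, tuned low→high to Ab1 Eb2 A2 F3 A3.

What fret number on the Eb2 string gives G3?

G3 is 16 semitones above the open Eb2 (Eb–E–F–Gb–…–F–Gb–G), so it sits at fret 16.

16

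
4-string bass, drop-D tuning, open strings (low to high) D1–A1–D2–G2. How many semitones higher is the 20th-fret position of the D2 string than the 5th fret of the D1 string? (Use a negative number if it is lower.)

D2 at fret 20 → A#3 (MIDI 58); D1 at fret 5 → G1 (MIDI 31).
58 − 31 = 27, so the two pitches are 27 semitones apart.

27 semitones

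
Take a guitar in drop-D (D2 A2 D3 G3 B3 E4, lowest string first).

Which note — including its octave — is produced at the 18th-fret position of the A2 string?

The open A2 string plus 18 semitones: A–A#–B–C–…–C#–D–D#.
The walk passes from B into C 2 times, so the octave number goes from 2 to 4.
(Equivalently spelled E♭4.)

D♯4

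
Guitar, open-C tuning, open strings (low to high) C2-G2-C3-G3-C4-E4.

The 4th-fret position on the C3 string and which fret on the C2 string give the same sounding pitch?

16

C3 at fret 4 is C3 + 4 semitones = E3.
The open C2 string is 12 semitones below the open C3, so the same pitch on the C2 string lies at fret 4 + 12 = 16.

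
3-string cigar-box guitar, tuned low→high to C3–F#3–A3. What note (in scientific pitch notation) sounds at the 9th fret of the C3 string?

The open C3 string plus 9 semitones: C–C#–D–D#–E–F–F#–G–G#–A.
No B→C boundary is crossed, so the octave stays at 3.

A3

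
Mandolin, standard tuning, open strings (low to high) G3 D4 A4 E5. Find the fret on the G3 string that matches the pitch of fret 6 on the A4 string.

20

A4 at fret 6 is A4 + 6 semitones = D♯5.
The open G3 string is 14 semitones below the open A4, so the same pitch on the G3 string lies at fret 6 + 14 = 20.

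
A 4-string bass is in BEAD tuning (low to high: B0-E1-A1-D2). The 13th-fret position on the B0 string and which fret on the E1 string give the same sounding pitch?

8

B0 at fret 13 is B0 + 13 semitones = C2.
The open E1 string is 5 semitones above the open B0, so the same pitch on the E1 string lies at fret 13 − 5 = 8.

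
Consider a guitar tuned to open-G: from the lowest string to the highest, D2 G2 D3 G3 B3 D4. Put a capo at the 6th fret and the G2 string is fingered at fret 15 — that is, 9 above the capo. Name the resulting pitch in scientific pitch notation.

The capo raises the open G2 by 6 semitones to C#3; fretting 9 more gives G2 + 6 + 9 = G2 + 15 semitones = A#3.

A#3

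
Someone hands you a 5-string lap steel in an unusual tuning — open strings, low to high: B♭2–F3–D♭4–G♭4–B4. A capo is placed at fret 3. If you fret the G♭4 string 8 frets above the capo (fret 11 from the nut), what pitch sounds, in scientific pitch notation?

The capo raises the open G♭4 by 3 semitones to A4; fretting 8 more gives G♭4 + 3 + 8 = G♭4 + 11 semitones = F5.

F5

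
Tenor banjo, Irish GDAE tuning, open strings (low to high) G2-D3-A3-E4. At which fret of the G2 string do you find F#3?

F#3 is 11 semitones above the open G2 (G–G#–A–A#–…–E–F–F#), so it sits at fret 11.

11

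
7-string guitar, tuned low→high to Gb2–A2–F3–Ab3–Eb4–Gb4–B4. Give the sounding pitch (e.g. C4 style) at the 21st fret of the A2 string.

The open A2 string plus 21 semitones: A–Bb–B–C–…–E–F–Gb.
The walk passes from B into C 2 times, so the octave number goes from 2 to 4.

Gb4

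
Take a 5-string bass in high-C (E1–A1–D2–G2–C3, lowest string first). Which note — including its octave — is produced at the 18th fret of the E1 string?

A#2

E1 is MIDI 28. Adding 18 gives 46, which is A#2.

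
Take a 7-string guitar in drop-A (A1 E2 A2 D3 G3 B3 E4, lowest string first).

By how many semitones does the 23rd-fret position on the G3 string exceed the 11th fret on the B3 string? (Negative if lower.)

8 semitones

G3 at fret 23 → F#5 (MIDI 78); B3 at fret 11 → A#4 (MIDI 70).
78 − 70 = 8, so the two pitches are 8 semitones apart.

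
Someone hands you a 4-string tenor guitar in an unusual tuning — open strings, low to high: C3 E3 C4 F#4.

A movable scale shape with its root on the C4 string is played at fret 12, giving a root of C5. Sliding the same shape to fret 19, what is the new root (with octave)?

G5

Moving from fret 12 to fret 19 shifts the root by 7 semitones.
C5 up 7 semitones is G5.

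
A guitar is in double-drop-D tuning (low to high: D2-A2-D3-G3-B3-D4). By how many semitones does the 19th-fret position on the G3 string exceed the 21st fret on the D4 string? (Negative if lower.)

-9 semitones

G3 at fret 19 → D5 (MIDI 74); D4 at fret 21 → B5 (MIDI 83).
74 − 83 = -9, so the two pitches are 9 semitones apart.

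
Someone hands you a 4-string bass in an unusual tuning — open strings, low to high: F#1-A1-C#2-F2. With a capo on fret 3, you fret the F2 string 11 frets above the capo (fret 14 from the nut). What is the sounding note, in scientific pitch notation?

The capo raises the open F2 by 3 semitones to G#2; fretting 11 more gives F2 + 3 + 11 = F2 + 14 semitones = G3.

G3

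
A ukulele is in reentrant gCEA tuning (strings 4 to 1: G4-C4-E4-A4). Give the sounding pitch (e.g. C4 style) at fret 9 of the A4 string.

A4 is MIDI 69. Adding 9 gives 78, which is F#5.

F#5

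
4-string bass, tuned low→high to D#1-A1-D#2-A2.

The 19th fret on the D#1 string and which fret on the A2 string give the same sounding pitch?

1

Fret 19 on D#1 is MIDI 27 + 19 = 46 (A#2). On the A2 string (open MIDI 45), that pitch is 46 − 45 = fret 1.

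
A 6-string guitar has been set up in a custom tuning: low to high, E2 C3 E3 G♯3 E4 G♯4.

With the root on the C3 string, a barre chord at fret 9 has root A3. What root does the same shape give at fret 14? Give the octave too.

Moving from fret 9 to fret 14 shifts the root by 5 semitones.
A3 up 5 semitones is D4.

D4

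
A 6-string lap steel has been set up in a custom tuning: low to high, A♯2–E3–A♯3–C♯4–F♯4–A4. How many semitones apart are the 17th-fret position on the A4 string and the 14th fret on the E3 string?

20 semitones

A4 at fret 17 → D6 (MIDI 86); E3 at fret 14 → F♯4 (MIDI 66).
86 − 66 = 20, so the two pitches are 20 semitones apart, with D6 the higher.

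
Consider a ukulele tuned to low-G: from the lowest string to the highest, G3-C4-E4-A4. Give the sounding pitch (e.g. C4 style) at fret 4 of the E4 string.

Each fret is one semitone, so E4 + 4 = G♯4.
(Equivalently spelled A♭4.)

G♯4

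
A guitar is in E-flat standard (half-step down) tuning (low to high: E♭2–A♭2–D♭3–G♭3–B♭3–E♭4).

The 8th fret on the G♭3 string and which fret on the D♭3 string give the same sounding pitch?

13

Fret 8 on G♭3 is MIDI 54 + 8 = 62 (D4). On the D♭3 string (open MIDI 49), that pitch is 62 − 49 = fret 13.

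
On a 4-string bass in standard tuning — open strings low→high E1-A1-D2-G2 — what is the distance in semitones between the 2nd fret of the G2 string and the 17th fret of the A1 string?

5 semitones

G2 at fret 2 → A2 (MIDI 45); A1 at fret 17 → D3 (MIDI 50).
45 − 50 = -5, so the two pitches are 5 semitones apart, with D3 the higher.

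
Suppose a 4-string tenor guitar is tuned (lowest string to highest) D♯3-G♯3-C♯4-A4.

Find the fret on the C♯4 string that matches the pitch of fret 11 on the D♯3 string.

D♯3 at fret 11 is D♯3 + 11 semitones = D4.
The open C♯4 string is 10 semitones above the open D♯3, so the same pitch on the C♯4 string lies at fret 11 − 10 = 1.

1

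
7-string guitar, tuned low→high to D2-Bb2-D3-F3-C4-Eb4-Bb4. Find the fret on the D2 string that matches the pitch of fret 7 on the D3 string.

Fret 7 on D3 is MIDI 50 + 7 = 57 (A3). On the D2 string (open MIDI 38), that pitch is 57 − 38 = fret 19.

19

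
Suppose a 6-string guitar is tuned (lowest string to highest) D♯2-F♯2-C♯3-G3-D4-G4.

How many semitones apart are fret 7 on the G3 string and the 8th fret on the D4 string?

8 semitones

G3 at fret 7 → D4 (MIDI 62); D4 at fret 8 → A♯4 (MIDI 70).
62 − 70 = -8, so the two pitches are 8 semitones apart, with A♯4 the higher.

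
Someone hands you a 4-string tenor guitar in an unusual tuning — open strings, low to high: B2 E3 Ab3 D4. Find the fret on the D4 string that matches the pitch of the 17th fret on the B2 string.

B2 at fret 17 is B2 + 17 semitones = E4.
The open D4 string is 15 semitones above the open B2, so the same pitch on the D4 string lies at fret 17 − 15 = 2.

2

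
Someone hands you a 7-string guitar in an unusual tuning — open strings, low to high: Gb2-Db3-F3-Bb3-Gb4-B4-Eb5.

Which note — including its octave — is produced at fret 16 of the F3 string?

F3 is MIDI 53. Adding 16 gives 69, which is A4.

A4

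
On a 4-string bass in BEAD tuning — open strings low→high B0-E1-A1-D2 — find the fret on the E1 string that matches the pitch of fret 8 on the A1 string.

13

A1 at fret 8 is A1 + 8 semitones = F2.
The open E1 string is 5 semitones below the open A1, so the same pitch on the E1 string lies at fret 8 + 5 = 13.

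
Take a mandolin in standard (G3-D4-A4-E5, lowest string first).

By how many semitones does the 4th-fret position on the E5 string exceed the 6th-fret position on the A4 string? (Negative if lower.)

5 semitones

E5 at fret 4 → G♯5 (MIDI 80); A4 at fret 6 → D♯5 (MIDI 75).
80 − 75 = 5, so the two pitches are 5 semitones apart.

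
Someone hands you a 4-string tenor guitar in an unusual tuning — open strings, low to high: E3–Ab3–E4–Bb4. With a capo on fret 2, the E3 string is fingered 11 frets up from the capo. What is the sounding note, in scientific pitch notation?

The capo raises the open E3 by 2 semitones to Gb3; fretting 11 more gives E3 + 2 + 11 = E3 + 13 semitones = F4.

F4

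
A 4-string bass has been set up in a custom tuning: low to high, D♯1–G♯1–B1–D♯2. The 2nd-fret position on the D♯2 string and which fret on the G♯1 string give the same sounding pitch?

9

D♯2 at fret 2 is D♯2 + 2 semitones = F2.
The open G♯1 string is 7 semitones below the open D♯2, so the same pitch on the G♯1 string lies at fret 2 + 7 = 9.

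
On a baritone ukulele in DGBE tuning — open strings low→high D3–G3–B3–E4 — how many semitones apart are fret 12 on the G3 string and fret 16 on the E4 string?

G3 at fret 12 → G4 (MIDI 67); E4 at fret 16 → G#5 (MIDI 80).
67 − 80 = -13, so the two pitches are 13 semitones apart, with G#5 the higher.

13 semitones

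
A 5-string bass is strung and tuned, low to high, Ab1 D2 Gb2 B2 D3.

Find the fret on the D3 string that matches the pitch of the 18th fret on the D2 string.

6

D2 at fret 18 is D2 + 18 semitones = Ab3.
The open D3 string is 12 semitones above the open D2, so the same pitch on the D3 string lies at fret 18 − 12 = 6.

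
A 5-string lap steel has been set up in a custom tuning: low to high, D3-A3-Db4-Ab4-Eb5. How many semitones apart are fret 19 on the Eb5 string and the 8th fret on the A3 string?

29 semitones

Eb5 at fret 19 → Bb6 (MIDI 94); A3 at fret 8 → F4 (MIDI 65).
94 − 65 = 29, so the two pitches are 29 semitones apart, with Bb6 the higher.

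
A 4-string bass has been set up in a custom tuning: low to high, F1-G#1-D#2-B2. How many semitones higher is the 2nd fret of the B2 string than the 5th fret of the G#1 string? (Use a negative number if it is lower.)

B2 at fret 2 → C#3 (MIDI 49); G#1 at fret 5 → C#2 (MIDI 37).
49 − 37 = 12, so the two pitches are 12 semitones apart.

12 semitones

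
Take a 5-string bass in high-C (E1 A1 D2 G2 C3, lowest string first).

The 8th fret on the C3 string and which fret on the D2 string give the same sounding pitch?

18

Fret 8 on C3 is MIDI 48 + 8 = 56 (G#3). On the D2 string (open MIDI 38), that pitch is 56 − 38 = fret 18.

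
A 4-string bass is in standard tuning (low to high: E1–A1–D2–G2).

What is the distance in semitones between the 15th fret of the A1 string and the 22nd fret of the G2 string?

17 semitones

A1 at fret 15 → C3 (MIDI 48); G2 at fret 22 → F4 (MIDI 65).
48 − 65 = -17, so the two pitches are 17 semitones apart, with F4 the higher.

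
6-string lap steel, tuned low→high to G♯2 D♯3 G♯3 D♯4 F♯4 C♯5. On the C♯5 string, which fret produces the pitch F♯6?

F♯6 is 17 semitones above the open C♯5 (C#–D–D#–E–…–E–F–F#), so it sits at fret 17.

17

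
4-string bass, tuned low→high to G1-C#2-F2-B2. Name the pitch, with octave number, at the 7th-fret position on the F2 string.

The open F2 string plus 7 semitones: F–F#–G–G#–A–A#–B–C.
The walk passes from B into C once, so the octave number goes from 2 to 3.

C3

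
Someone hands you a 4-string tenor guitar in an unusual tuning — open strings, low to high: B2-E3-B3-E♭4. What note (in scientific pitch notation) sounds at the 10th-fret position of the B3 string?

The open B3 string plus 10 semitones: B–C–Db–D–…–G–Ab–A.
The walk passes from B into C once, so the octave number goes from 3 to 4.

A4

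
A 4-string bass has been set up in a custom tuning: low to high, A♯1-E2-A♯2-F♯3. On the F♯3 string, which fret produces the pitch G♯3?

G♯3 is 2 semitones above the open F♯3 (F#–G–G#), so it sits at fret 2.

2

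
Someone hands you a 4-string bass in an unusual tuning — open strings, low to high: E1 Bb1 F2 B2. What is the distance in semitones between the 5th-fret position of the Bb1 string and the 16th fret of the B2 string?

Bb1 at fret 5 → Eb2 (MIDI 39); B2 at fret 16 → Eb4 (MIDI 63).
39 − 63 = -24, so the two pitches are 24 semitones apart, with Eb4 the higher.

24 semitones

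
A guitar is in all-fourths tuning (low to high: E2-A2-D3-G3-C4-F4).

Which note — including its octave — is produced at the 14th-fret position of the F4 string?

The open F4 string plus 14 semitones: F–F#–G–G#–…–F–F#–G.
The walk passes from B into C once, so the octave number goes from 4 to 5.

G5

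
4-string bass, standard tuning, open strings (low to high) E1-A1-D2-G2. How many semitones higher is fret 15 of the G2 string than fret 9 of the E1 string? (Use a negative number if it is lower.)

21 semitones

G2 at fret 15 → A#3 (MIDI 58); E1 at fret 9 → C#2 (MIDI 37).
58 − 37 = 21, so the two pitches are 21 semitones apart.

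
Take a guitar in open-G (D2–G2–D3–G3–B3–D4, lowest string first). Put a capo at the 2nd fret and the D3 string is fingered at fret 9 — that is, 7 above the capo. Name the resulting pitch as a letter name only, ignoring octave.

B

The capo raises the open D3 by 2 semitones to E3; fretting 7 more gives D3 + 2 + 7 = D3 + 9 semitones, landing on B.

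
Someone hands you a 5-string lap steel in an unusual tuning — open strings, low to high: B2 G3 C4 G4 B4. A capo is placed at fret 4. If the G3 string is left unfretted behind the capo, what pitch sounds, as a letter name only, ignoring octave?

B

The capo raises the open G3 by 4 semitones to B3; fretting 0 more gives G3 + 4 + 0 = G3 + 4 semitones, landing on B.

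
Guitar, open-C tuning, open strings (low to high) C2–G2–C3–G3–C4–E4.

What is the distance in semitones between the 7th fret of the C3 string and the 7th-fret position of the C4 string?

C3 at fret 7 → G3 (MIDI 55); C4 at fret 7 → G4 (MIDI 67).
55 − 67 = -12, so the two pitches are 12 semitones apart, with G4 the higher.

12 semitones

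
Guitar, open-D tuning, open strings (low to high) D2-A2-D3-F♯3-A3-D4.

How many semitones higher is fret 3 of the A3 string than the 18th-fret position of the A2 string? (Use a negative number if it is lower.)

-3 semitones

A3 at fret 3 → C4 (MIDI 60); A2 at fret 18 → D♯4 (MIDI 63).
60 − 63 = -3, so the two pitches are 3 semitones apart.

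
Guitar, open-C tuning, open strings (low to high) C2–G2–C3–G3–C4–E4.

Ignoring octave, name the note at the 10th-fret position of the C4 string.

C4 is MIDI 60. Adding 10 gives 70; 70 mod 12 = 10, i.e. A#.

A#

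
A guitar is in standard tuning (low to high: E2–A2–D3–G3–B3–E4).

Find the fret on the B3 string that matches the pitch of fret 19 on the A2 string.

5

A2 at fret 19 is A2 + 19 semitones = E4.
The open B3 string is 14 semitones above the open A2, so the same pitch on the B3 string lies at fret 19 − 14 = 5.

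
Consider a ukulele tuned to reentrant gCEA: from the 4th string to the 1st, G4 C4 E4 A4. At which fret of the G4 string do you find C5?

5

C5 is 5 semitones above the open G4 (G–G#–A–A#–B–C), so it sits at fret 5.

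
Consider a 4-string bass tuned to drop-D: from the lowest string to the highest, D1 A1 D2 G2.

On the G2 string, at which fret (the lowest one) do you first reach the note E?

9

From G2, count semitones up the chromatic scale until reaching E: G–G#–A–A#–B–C–C#–D–D#–E — 9 steps.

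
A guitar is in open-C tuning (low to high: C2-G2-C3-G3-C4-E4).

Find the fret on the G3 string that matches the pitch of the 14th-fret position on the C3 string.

7

C3 at fret 14 is C3 + 14 semitones = D4.
The open G3 string is 7 semitones above the open C3, so the same pitch on the G3 string lies at fret 14 − 7 = 7.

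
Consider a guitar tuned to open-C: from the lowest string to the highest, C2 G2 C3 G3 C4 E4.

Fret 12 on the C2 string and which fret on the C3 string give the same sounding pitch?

Fret 12 on C2 is MIDI 36 + 12 = 48 (C3). On the C3 string (open MIDI 48), that pitch is 48 − 48 = fret 0.

0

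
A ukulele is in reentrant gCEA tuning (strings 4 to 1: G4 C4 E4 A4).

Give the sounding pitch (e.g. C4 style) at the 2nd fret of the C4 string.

D4

C4 is MIDI 60. Adding 2 gives 62, which is D4.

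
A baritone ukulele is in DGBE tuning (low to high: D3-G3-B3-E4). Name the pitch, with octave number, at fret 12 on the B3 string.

The open B3 string plus 12 semitones: B–C–C#–D–…–A–A#–B.
The walk passes from B into C once, so the octave number goes from 3 to 4.

B4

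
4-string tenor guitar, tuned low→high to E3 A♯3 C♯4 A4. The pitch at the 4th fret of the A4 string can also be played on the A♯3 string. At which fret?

A4 at fret 4 is A4 + 4 semitones = C♯5.
The open A♯3 string is 11 semitones below the open A4, so the same pitch on the A♯3 string lies at fret 4 + 11 = 15.

15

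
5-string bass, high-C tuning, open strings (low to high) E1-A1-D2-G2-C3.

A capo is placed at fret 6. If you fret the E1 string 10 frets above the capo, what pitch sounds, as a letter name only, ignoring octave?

G#

The capo raises the open E1 by 6 semitones to A#1; fretting 10 more gives E1 + 6 + 10 = E1 + 16 semitones, landing on G#.
(Also written Ab.)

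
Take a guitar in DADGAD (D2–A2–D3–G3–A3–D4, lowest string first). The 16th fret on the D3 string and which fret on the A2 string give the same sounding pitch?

Fret 16 on D3 is MIDI 50 + 16 = 66 (F#4). On the A2 string (open MIDI 45), that pitch is 66 − 45 = fret 21.

21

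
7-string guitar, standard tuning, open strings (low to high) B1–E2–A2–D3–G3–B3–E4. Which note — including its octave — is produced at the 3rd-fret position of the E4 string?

G4

Each fret is one semitone, so E4 + 3 = G4.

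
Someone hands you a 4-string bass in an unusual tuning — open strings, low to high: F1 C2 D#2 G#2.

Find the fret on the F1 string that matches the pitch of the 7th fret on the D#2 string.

D#2 at fret 7 is D#2 + 7 semitones = A#2.
The open F1 string is 10 semitones below the open D#2, so the same pitch on the F1 string lies at fret 7 + 10 = 17.

17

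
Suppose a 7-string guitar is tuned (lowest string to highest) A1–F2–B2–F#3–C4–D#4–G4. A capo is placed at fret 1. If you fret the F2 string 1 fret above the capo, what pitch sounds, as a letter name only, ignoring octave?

The capo raises the open F2 by 1 semitone to F#2; fretting 1 more gives F2 + 1 + 1 = F2 + 2 semitones, landing on G.

G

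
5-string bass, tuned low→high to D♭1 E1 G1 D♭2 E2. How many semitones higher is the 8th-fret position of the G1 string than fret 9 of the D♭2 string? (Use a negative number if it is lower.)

-7 semitones

G1 at fret 8 → E♭2 (MIDI 39); D♭2 at fret 9 → B♭2 (MIDI 46).
39 − 46 = -7, so the two pitches are 7 semitones apart.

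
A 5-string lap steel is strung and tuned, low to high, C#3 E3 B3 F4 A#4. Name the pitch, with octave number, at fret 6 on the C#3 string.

G3

The open C#3 string plus 6 semitones: C#–D–D#–E–F–F#–G.
No B→C boundary is crossed, so the octave stays at 3.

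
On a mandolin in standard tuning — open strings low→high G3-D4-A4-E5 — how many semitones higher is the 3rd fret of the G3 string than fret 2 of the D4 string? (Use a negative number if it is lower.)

-6 semitones

G3 at fret 3 → A♯3 (MIDI 58); D4 at fret 2 → E4 (MIDI 64).
58 − 64 = -6, so the two pitches are 6 semitones apart.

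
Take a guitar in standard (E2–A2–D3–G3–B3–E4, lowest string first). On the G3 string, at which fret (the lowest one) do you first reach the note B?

4

From G3, count semitones up the chromatic scale until reaching B: G–G#–A–A#–B — 4 steps.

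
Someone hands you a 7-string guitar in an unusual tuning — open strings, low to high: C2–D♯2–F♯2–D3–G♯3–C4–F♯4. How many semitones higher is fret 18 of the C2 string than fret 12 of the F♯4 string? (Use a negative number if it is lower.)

-24 semitones

C2 at fret 18 → F♯3 (MIDI 54); F♯4 at fret 12 → F♯5 (MIDI 78).
54 − 78 = -24, so the two pitches are 24 semitones apart.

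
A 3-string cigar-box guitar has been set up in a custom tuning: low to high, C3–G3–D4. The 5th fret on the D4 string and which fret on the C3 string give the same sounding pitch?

19

D4 at fret 5 is D4 + 5 semitones = G4.
The open C3 string is 14 semitones below the open D4, so the same pitch on the C3 string lies at fret 5 + 14 = 19.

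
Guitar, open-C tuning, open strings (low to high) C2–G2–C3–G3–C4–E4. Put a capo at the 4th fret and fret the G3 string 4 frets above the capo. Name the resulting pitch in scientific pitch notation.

D#4

The capo raises the open G3 by 4 semitones to B3; fretting 4 more gives G3 + 4 + 4 = G3 + 8 semitones = D#4.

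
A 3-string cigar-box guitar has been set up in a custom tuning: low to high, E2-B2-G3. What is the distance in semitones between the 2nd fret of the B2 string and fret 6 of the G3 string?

12 semitones

B2 at fret 2 → Db3 (MIDI 49); G3 at fret 6 → Db4 (MIDI 61).
49 − 61 = -12, so the two pitches are 12 semitones apart, with Db4 the higher.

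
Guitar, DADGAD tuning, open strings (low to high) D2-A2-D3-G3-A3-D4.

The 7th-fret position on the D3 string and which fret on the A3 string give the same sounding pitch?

0

D3 at fret 7 is D3 + 7 semitones = A3.
The open A3 string is 7 semitones above the open D3, so the same pitch on the A3 string lies at fret 7 − 7 = 0.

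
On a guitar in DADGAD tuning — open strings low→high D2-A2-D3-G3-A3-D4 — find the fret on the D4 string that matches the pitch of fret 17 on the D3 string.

5

Fret 17 on D3 is MIDI 50 + 17 = 67 (G4). On the D4 string (open MIDI 62), that pitch is 67 − 62 = fret 5.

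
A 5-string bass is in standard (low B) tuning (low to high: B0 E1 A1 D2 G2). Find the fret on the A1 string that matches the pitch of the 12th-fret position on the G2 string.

22

Fret 12 on G2 is MIDI 43 + 12 = 55 (G3). On the A1 string (open MIDI 33), that pitch is 55 − 33 = fret 22.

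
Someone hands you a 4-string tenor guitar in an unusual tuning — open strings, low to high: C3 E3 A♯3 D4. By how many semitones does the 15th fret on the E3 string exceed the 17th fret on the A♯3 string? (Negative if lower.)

E3 at fret 15 → G4 (MIDI 67); A♯3 at fret 17 → D♯5 (MIDI 75).
67 − 75 = -8, so the two pitches are 8 semitones apart.

-8 semitones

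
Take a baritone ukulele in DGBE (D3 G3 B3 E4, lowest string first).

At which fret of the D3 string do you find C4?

10

C4 is 10 semitones above the open D3 (D–D#–E–F–…–A#–B–C), so it sits at fret 10.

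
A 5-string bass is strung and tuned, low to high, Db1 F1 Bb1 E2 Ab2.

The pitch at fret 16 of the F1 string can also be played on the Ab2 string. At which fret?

1

F1 at fret 16 is F1 + 16 semitones = A2.
The open Ab2 string is 15 semitones above the open F1, so the same pitch on the Ab2 string lies at fret 16 − 15 = 1.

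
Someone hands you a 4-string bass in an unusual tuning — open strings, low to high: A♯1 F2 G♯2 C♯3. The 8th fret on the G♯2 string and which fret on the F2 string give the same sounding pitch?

G♯2 at fret 8 is G♯2 + 8 semitones = E3.
The open F2 string is 3 semitones below the open G♯2, so the same pitch on the F2 string lies at fret 8 + 3 = 11.

11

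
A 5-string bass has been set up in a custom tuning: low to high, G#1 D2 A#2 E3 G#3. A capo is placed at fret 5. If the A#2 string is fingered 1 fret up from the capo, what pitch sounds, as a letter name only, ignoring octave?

The capo raises the open A#2 by 5 semitones to D#3; fretting 1 more gives A#2 + 5 + 1 = A#2 + 6 semitones, landing on E.

E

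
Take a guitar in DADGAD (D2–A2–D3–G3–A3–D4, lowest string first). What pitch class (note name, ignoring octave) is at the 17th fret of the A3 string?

D

Each fret is one semitone, so A3 + 17 = D.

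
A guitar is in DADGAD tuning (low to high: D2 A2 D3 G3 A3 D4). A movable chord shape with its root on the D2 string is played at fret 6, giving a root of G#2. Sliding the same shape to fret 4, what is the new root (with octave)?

F#2

Moving from fret 6 to fret 4 shifts the root by -2 semitones.
G#2 down 2 semitones is F#2.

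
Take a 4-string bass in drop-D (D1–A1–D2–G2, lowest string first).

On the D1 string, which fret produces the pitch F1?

F1 is 3 semitones above the open D1 (D–D#–E–F), so it sits at fret 3.

3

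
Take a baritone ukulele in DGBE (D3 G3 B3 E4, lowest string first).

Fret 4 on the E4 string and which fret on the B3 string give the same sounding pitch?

9

Fret 4 on E4 is MIDI 64 + 4 = 68 (G#4). On the B3 string (open MIDI 59), that pitch is 68 − 59 = fret 9.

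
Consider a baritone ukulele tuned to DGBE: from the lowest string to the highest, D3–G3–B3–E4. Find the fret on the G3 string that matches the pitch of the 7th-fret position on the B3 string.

B3 at fret 7 is B3 + 7 semitones = F#4.
The open G3 string is 4 semitones below the open B3, so the same pitch on the G3 string lies at fret 7 + 4 = 11.

11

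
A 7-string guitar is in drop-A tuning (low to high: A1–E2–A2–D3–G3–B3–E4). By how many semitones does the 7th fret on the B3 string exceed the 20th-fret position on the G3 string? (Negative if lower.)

-9 semitones

B3 at fret 7 → F#4 (MIDI 66); G3 at fret 20 → D#5 (MIDI 75).
66 − 75 = -9, so the two pitches are 9 semitones apart.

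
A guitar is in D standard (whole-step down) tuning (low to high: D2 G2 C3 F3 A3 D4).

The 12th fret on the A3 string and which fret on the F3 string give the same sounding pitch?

16

A3 at fret 12 is A3 + 12 semitones = A4.
The open F3 string is 4 semitones below the open A3, so the same pitch on the F3 string lies at fret 12 + 4 = 16.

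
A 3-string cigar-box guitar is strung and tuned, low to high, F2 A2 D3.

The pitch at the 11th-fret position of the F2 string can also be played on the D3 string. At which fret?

2

F2 at fret 11 is F2 + 11 semitones = E3.
The open D3 string is 9 semitones above the open F2, so the same pitch on the D3 string lies at fret 11 − 9 = 2.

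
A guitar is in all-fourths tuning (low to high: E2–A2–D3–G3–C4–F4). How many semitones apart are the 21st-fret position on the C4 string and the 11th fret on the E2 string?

C4 at fret 21 → A5 (MIDI 81); E2 at fret 11 → D♯3 (MIDI 51).
81 − 51 = 30, so the two pitches are 30 semitones apart, with A5 the higher.

30 semitones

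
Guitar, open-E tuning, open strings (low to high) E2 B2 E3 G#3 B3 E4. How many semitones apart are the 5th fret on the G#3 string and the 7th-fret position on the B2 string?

7 semitones

G#3 at fret 5 → C#4 (MIDI 61); B2 at fret 7 → F#3 (MIDI 54).
61 − 54 = 7, so the two pitches are 7 semitones apart, with C#4 the higher.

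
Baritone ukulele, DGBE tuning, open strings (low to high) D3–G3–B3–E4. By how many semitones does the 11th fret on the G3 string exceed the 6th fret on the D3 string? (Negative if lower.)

10 semitones

G3 at fret 11 → F#4 (MIDI 66); D3 at fret 6 → G#3 (MIDI 56).
66 − 56 = 10, so the two pitches are 10 semitones apart.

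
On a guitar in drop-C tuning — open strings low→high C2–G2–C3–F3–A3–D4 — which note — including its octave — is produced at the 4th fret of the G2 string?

B2

G2 is MIDI 43. Adding 4 gives 47, which is B2.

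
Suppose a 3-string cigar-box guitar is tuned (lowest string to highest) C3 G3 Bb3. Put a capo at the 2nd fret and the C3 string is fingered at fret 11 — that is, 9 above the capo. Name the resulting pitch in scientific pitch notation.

The capo raises the open C3 by 2 semitones to D3; fretting 9 more gives C3 + 2 + 9 = C3 + 11 semitones = B3.

B3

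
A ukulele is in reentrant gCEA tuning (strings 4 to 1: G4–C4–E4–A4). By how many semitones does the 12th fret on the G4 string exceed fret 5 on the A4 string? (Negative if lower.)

G4 at fret 12 → G5 (MIDI 79); A4 at fret 5 → D5 (MIDI 74).
79 − 74 = 5, so the two pitches are 5 semitones apart.

5 semitones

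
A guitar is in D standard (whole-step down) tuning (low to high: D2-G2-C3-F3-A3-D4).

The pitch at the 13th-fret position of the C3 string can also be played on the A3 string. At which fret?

C3 at fret 13 is C3 + 13 semitones = C♯4.
The open A3 string is 9 semitones above the open C3, so the same pitch on the A3 string lies at fret 13 − 9 = 4.

4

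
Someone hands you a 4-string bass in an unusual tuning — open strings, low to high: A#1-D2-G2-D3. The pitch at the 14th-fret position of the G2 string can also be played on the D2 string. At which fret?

19

G2 at fret 14 is G2 + 14 semitones = A3.
The open D2 string is 5 semitones below the open G2, so the same pitch on the D2 string lies at fret 14 + 5 = 19.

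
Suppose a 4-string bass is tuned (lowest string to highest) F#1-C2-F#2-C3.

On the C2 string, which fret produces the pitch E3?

E3 is 16 semitones above the open C2 (C–C#–D–D#–…–D–D#–E), so it sits at fret 16.

16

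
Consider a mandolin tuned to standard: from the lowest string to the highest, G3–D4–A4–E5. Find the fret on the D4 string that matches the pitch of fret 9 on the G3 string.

2

Fret 9 on G3 is MIDI 55 + 9 = 64 (E4). On the D4 string (open MIDI 62), that pitch is 64 − 62 = fret 2.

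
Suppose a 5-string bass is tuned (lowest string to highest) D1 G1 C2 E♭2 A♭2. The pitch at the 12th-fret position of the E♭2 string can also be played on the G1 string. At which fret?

20

Fret 12 on E♭2 is MIDI 39 + 12 = 51 (E♭3). On the G1 string (open MIDI 31), that pitch is 51 − 31 = fret 20.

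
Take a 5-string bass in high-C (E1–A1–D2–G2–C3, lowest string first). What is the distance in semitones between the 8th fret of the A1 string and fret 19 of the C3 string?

26 semitones

A1 at fret 8 → F2 (MIDI 41); C3 at fret 19 → G4 (MIDI 67).
41 − 67 = -26, so the two pitches are 26 semitones apart, with G4 the higher.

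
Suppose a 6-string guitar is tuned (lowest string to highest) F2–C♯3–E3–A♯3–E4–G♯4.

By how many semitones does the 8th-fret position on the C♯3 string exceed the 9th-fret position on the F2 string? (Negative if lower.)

C♯3 at fret 8 → A3 (MIDI 57); F2 at fret 9 → D3 (MIDI 50).
57 − 50 = 7, so the two pitches are 7 semitones apart.

7 semitones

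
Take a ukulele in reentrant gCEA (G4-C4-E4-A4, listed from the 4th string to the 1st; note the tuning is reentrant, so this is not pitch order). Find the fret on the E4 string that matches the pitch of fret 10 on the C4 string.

Fret 10 on C4 is MIDI 60 + 10 = 70 (A#4). On the E4 string (open MIDI 64), that pitch is 70 − 64 = fret 6.

6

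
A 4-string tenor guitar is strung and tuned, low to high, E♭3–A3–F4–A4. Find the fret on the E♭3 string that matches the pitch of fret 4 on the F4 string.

18

Fret 4 on F4 is MIDI 65 + 4 = 69 (A4). On the E♭3 string (open MIDI 51), that pitch is 69 − 51 = fret 18.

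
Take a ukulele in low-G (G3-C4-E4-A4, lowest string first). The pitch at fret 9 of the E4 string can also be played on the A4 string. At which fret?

Fret 9 on E4 is MIDI 64 + 9 = 73 (C#5). On the A4 string (open MIDI 69), that pitch is 73 − 69 = fret 4.

4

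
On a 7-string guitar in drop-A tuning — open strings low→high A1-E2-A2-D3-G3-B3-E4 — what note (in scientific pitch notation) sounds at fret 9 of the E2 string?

C♯3

E2 is MIDI 40. Adding 9 gives 49, which is C♯3.
(Equivalently spelled D♭3.)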